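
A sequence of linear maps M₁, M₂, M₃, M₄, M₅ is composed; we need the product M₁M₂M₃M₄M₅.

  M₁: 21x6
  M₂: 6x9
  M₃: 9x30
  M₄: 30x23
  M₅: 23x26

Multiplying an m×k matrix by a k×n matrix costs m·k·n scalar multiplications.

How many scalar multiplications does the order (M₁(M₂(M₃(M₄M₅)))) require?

(M₄M₅): 30×23 by 23×26 → 30×26, cost 30·23·26 = 17940
(M₃(M₄M₅)): 9×30 by 30×26 → 9×26, cost 9·30·26 = 7020; cumulative 24960
(M₂(M₃(M₄M₅))): 6×9 by 9×26 → 6×26, cost 6·9·26 = 1404; cumulative 26364
(M₁(M₂(M₃(M₄M₅)))): 21×6 by 6×26 → 21×26, cost 21·6·26 = 3276; cumulative 29640
Total: 29640 scalar multiplications.

29640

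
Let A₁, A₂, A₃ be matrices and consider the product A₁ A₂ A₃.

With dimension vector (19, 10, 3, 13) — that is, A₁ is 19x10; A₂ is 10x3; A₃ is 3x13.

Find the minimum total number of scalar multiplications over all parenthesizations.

Order (A₁ (A₂ A₃)): (A₂ A₃): 10×3 by 3×13 → 10×13, cost 10·3·13 = 390; (A₁ (A₂ A₃)): 19×10 by 10×13 → 19×13, cost 19·10·13 = 2470; cumulative 2860. Total 2860.
Order ((A₁ A₂) A₃): (A₁ A₂): 19×10 by 10×3 → 19×3, cost 19·10·3 = 570; ((A₁ A₂) A₃): 19×3 by 3×13 → 19×13, cost 19·3·13 = 741; cumulative 1311. Total 1311.
Minimum: 1311.

1311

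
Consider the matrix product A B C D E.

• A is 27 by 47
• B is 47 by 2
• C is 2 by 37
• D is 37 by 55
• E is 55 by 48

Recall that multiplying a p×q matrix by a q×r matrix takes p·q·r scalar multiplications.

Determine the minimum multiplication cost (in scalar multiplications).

14480

Adjacent pairs: AB = 27·47·2 = 2538; BC = 47·2·37 = 3478; CD = 2·37·55 = 4070; DE = 37·55·48 = 97680.
Length 3: A..C: k=1: 0+3478+27·47·37=50431; k=2: 2538+0+27·2·37=4536 → min 4536 | B..D: k=2: 0+4070+47·2·55=9240; k=3: 3478+0+47·37·55=99123 → min 9240 | C..E: k=3: 0+97680+2·37·48=101232; k=4: 4070+0+2·55·48=9350 → min 9350.
Length 4: A..D: k=1: 0+9240+27·47·55=79035; k=2: 2538+4070+27·2·55=9578; k=3: 4536+0+27·37·55=59481 → min 9578 | B..E: k=2: 0+9350+47·2·48=13862; k=3: 3478+97680+47·37·48=184630; k=4: 9240+0+47·55·48=133320 → min 13862.
Length 5: A..E: k=1: 0+13862+27·47·48=74774; k=2: 2538+9350+27·2·48=14480; k=3: 4536+97680+27·37·48=150168; k=4: 9578+0+27·55·48=80858 → min 14480.
Optimal order: ((A B) ((C D) E)) with cost 14480.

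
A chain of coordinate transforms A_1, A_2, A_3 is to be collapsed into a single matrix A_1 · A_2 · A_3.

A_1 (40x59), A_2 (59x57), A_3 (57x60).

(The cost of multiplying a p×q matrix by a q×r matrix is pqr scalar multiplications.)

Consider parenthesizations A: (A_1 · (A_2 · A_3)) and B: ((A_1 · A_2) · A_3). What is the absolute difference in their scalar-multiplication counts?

72060

Order A = (A_1 · (A_2 · A_3)): (A_2 · A_3): 59×57 by 57×60 → 59×60, cost 59·57·60 = 201780; (A_1 · (A_2 · A_3)): 40×59 by 59×60 → 40×60, cost 40·59·60 = 141600; cumulative 343380. Total 343380.
Order B = ((A_1 · A_2) · A_3): (A_1 · A_2): 40×59 by 59×57 → 40×57, cost 40·59·57 = 134520; ((A_1 · A_2) · A_3): 40×57 by 57×60 → 40×60, cost 40·57·60 = 136800; cumulative 271320. Total 271320.
Difference: |343380 − 271320| = 72060.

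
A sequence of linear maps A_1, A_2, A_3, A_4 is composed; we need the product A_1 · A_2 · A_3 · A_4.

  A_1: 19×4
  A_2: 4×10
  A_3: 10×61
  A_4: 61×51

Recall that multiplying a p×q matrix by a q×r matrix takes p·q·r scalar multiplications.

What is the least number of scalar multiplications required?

18760

Adjacent pairs: A_1A_2 = 19·4·10 = 760; A_2A_3 = 4·10·61 = 2440; A_3A_4 = 10·61·51 = 31110.
Length 3: A_1..A_3: k=1: 0+2440+19·4·61=7076; k=2: 760+0+19·10·61=12350 → min 7076 | A_2..A_4: k=2: 0+31110+4·10·51=33150; k=3: 2440+0+4·61·51=14884 → min 14884.
Length 4: A_1..A_4: k=1: 0+14884+19·4·51=18760; k=2: 760+31110+19·10·51=41560; k=3: 7076+0+19·61·51=66185 → min 18760.
Optimal order: (A_1 · ((A_2 · A_3) · A_4)) with cost 18760.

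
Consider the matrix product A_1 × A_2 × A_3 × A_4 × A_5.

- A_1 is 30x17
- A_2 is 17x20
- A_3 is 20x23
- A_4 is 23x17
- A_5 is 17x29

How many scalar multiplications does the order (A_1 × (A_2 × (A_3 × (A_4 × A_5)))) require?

49329

(A_4 × A_5): 23×17 by 17×29 → 23×29, cost 23·17·29 = 11339
(A_3 × (A_4 × A_5)): 20×23 by 23×29 → 20×29, cost 20·23·29 = 13340; cumulative 24679
(A_2 × (A_3 × (A_4 × A_5))): 17×20 by 20×29 → 17×29, cost 17·20·29 = 9860; cumulative 34539
(A_1 × (A_2 × (A_3 × (A_4 × A_5)))): 30×17 by 17×29 → 30×29, cost 30·17·29 = 14790; cumulative 49329
Total: 49329 scalar multiplications.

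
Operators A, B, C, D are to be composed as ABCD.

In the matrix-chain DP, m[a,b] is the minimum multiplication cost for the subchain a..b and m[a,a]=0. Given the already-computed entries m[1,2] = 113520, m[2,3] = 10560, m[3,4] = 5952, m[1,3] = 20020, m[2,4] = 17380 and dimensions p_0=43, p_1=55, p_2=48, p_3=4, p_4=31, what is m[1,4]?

25352

m[1,4] = min over k∈[1,3] of m[1,k]+m[k+1,4]+p_{0}·p_k·p_{4}.
k=1: 0 + 17380 + 43·55·31 = 90695; k=2: 113520 + 5952 + 43·48·31 = 183456; k=3: 20020 + 0 + 43·4·31 = 25352.
Minimum: 25352 at k=3.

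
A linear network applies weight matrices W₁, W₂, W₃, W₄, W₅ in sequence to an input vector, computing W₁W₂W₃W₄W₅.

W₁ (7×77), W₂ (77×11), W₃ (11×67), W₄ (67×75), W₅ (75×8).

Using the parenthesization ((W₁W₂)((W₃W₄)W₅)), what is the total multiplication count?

68420

(W₁W₂): 7×77 by 77×11 → 7×11, cost 7·77·11 = 5929
(W₃W₄): 11×67 by 67×75 → 11×75, cost 11·67·75 = 55275
((W₃W₄)W₅): 11×75 by 75×8 → 11×8, cost 11·75·8 = 6600; cumulative 61875
((W₁W₂)((W₃W₄)W₅)): 7×11 by 11×8 → 7×8, cost 7·11·8 = 616; cumulative 68420
Total: 68420 scalar multiplications.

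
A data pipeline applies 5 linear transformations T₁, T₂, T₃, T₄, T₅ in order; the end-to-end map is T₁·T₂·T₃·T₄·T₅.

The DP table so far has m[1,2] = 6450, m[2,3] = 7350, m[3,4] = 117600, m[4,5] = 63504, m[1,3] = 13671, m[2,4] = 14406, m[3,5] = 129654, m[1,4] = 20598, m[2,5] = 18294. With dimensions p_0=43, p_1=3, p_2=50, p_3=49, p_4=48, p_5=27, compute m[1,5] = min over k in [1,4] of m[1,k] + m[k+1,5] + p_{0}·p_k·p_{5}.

21777

m[1,5] = min over k∈[1,4] of m[1,k]+m[k+1,5]+p_{0}·p_k·p_{5}.
k=1: 0 + 18294 + 43·3·27 = 21777; k=2: 6450 + 129654 + 43·50·27 = 194154; k=3: 13671 + 63504 + 43·49·27 = 134064; k=4: 20598 + 0 + 43·48·27 = 76326.
Minimum: 21777 at k=1.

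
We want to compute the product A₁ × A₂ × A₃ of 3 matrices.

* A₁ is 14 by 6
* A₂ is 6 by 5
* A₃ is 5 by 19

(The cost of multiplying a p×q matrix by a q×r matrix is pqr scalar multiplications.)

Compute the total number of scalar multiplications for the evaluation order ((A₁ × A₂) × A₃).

1750

(A₁ × A₂): 14×6 by 6×5 → 14×5, cost 14·6·5 = 420
((A₁ × A₂) × A₃): 14×5 by 5×19 → 14×19, cost 14·5·19 = 1330; cumulative 1750
Total: 1750 scalar multiplications.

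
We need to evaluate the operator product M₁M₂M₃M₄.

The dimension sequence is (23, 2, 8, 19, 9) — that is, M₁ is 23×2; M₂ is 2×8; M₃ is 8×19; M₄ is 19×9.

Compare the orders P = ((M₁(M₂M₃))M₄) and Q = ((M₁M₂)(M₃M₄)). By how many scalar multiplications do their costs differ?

1719

Order P = ((M₁(M₂M₃))M₄): (M₂M₃): 2×8 by 8×19 → 2×19, cost 2·8·19 = 304; (M₁(M₂M₃)): 23×2 by 2×19 → 23×19, cost 23·2·19 = 874; cumulative 1178; ((M₁(M₂M₃))M₄): 23×19 by 19×9 → 23×9, cost 23·19·9 = 3933; cumulative 5111. Total 5111.
Order Q = ((M₁M₂)(M₃M₄)): (M₁M₂): 23×2 by 2×8 → 23×8, cost 23·2·8 = 368; (M₃M₄): 8×19 by 19×9 → 8×9, cost 8·19·9 = 1368; ((M₁M₂)(M₃M₄)): 23×8 by 8×9 → 23×9, cost 23·8·9 = 1656; cumulative 3392. Total 3392.
Difference: |5111 − 3392| = 1719.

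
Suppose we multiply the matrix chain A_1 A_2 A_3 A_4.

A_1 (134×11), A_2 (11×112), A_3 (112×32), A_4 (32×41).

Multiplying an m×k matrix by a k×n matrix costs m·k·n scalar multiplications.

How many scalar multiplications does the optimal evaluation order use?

Adjacent pairs: A_1A_2 = 134·11·112 = 165088; A_2A_3 = 11·112·32 = 39424; A_3A_4 = 112·32·41 = 146944.
Length 3: A_1..A_3: k=1: 0+39424+134·11·32=86592; k=2: 165088+0+134·112·32=645344 → min 86592 | A_2..A_4: k=2: 0+146944+11·112·41=197456; k=3: 39424+0+11·32·41=53856 → min 53856.
Length 4: A_1..A_4: k=1: 0+53856+134·11·41=114290; k=2: 165088+146944+134·112·41=927360; k=3: 86592+0+134·32·41=262400 → min 114290.
Optimal order: (A_1 ((A_2 A_3) A_4)) with cost 114290.

114290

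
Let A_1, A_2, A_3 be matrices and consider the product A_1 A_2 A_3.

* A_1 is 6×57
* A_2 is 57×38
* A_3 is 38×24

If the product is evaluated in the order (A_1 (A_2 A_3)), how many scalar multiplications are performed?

(A_2 A_3): 57×38 by 38×24 → 57×24, cost 57·38·24 = 51984
(A_1 (A_2 A_3)): 6×57 by 57×24 → 6×24, cost 6·57·24 = 8208; cumulative 60192
Total: 60192 scalar multiplications.

60192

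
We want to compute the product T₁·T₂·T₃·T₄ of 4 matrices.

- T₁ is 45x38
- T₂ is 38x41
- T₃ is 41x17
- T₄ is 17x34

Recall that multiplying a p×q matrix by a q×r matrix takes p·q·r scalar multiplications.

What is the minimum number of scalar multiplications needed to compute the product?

81566

Adjacent pairs: T₁T₂ = 45·38·41 = 70110; T₂T₃ = 38·41·17 = 26486; T₃T₄ = 41·17·34 = 23698.
Length 3: T₁..T₃: k=1: 0+26486+45·38·17=55556; k=2: 70110+0+45·41·17=101475 → min 55556 | T₂..T₄: k=2: 0+23698+38·41·34=76670; k=3: 26486+0+38·17·34=48450 → min 48450.
Length 4: T₁..T₄: k=1: 0+48450+45·38·34=106590; k=2: 70110+23698+45·41·34=156538; k=3: 55556+0+45·17·34=81566 → min 81566.
Optimal order: ((T₁·(T₂·T₃))·T₄) with cost 81566.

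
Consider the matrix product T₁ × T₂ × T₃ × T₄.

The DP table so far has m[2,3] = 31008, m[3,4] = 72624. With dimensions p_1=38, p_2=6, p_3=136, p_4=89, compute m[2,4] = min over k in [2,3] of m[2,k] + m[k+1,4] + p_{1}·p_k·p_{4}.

92916

m[2,4] = min over k∈[2,3] of m[2,k]+m[k+1,4]+p_{1}·p_k·p_{4}.
k=2: 0 + 72624 + 38·6·89 = 92916; k=3: 31008 + 0 + 38·136·89 = 490960.
Minimum: 92916 at k=2.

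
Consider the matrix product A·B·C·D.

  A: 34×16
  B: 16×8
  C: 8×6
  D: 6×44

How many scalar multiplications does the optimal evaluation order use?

13008

Adjacent pairs: AB = 34·16·8 = 4352; BC = 16·8·6 = 768; CD = 8·6·44 = 2112.
Length 3: A..C: k=1: 0+768+34·16·6=4032; k=2: 4352+0+34·8·6=5984 → min 4032 | B..D: k=2: 0+2112+16·8·44=7744; k=3: 768+0+16·6·44=4992 → min 4992.
Length 4: A..D: k=1: 0+4992+34·16·44=28928; k=2: 4352+2112+34·8·44=18432; k=3: 4032+0+34·6·44=13008 → min 13008.
Optimal order: ((A·(B·C))·D) with cost 13008.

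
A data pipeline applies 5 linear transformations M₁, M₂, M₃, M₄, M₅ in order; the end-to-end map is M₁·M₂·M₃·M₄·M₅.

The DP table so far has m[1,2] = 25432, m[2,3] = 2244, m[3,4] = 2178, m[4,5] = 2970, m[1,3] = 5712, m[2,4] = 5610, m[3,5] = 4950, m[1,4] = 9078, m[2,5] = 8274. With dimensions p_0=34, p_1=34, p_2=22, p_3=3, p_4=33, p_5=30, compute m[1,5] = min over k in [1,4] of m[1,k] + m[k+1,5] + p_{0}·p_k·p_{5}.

11742

m[1,5] = min over k∈[1,4] of m[1,k]+m[k+1,5]+p_{0}·p_k·p_{5}.
k=1: 0 + 8274 + 34·34·30 = 42954; k=2: 25432 + 4950 + 34·22·30 = 52822; k=3: 5712 + 2970 + 34·3·30 = 11742; k=4: 9078 + 0 + 34·33·30 = 42738.
Minimum: 11742 at k=3.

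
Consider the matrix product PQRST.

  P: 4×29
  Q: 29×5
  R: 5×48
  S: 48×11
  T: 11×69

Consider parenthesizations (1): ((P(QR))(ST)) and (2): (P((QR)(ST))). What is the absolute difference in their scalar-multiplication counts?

Order (1) = ((P(QR))(ST)): (QR): 29×5 by 5×48 → 29×48, cost 29·5·48 = 6960; (P(QR)): 4×29 by 29×48 → 4×48, cost 4·29·48 = 5568; cumulative 12528; (ST): 48×11 by 11×69 → 48×69, cost 48·11·69 = 36432; ((P(QR))(ST)): 4×48 by 48×69 → 4×69, cost 4·48·69 = 13248; cumulative 62208. Total 62208.
Order (2) = (P((QR)(ST))): (QR): 29×5 by 5×48 → 29×48, cost 29·5·48 = 6960; (ST): 48×11 by 11×69 → 48×69, cost 48·11·69 = 36432; ((QR)(ST)): 29×48 by 48×69 → 29×69, cost 29·48·69 = 96048; cumulative 139440; (P((QR)(ST))): 4×29 by 29×69 → 4×69, cost 4·29·69 = 8004; cumulative 147444. Total 147444.
Difference: |62208 − 147444| = 85236.

85236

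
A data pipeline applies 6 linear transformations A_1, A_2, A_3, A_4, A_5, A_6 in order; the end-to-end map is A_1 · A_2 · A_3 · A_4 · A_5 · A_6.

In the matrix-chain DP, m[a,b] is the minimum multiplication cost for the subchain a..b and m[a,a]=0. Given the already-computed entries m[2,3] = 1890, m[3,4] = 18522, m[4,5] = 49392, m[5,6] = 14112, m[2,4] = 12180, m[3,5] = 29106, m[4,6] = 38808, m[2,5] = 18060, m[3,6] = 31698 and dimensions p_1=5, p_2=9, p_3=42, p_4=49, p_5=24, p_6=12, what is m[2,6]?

19500

m[2,6] = min over k∈[2,5] of m[2,k]+m[k+1,6]+p_{1}·p_k·p_{6}.
k=2: 0 + 31698 + 5·9·12 = 32238; k=3: 1890 + 38808 + 5·42·12 = 43218; k=4: 12180 + 14112 + 5·49·12 = 29232; k=5: 18060 + 0 + 5·24·12 = 19500.
Minimum: 19500 at k=5.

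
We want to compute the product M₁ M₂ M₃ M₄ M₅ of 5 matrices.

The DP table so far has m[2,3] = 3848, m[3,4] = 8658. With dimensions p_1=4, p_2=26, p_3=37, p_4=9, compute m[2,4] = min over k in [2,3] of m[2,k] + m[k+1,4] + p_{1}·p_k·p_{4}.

m[2,4] = min over k∈[2,3] of m[2,k]+m[k+1,4]+p_{1}·p_k·p_{4}.
k=2: 0 + 8658 + 4·26·9 = 9594; k=3: 3848 + 0 + 4·37·9 = 5180.
Minimum: 5180 at k=3.

5180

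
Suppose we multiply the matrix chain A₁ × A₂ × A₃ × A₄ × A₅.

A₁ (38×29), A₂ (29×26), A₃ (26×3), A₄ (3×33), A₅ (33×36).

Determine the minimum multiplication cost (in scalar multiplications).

13236

Adjacent pairs: A₁A₂ = 38·29·26 = 28652; A₂A₃ = 29·26·3 = 2262; A₃A₄ = 26·3·33 = 2574; A₄A₅ = 3·33·36 = 3564.
Length 3: A₁..A₃: k=1: 0+2262+38·29·3=5568; k=2: 28652+0+38·26·3=31616 → min 5568 | A₂..A₄: k=2: 0+2574+29·26·33=27456; k=3: 2262+0+29·3·33=5133 → min 5133 | A₃..A₅: k=3: 0+3564+26·3·36=6372; k=4: 2574+0+26·33·36=33462 → min 6372.
Length 4: A₁..A₄: k=1: 0+5133+38·29·33=41499; k=2: 28652+2574+38·26·33=63830; k=3: 5568+0+38·3·33=9330 → min 9330 | A₂..A₅: k=2: 0+6372+29·26·36=33516; k=3: 2262+3564+29·3·36=8958; k=4: 5133+0+29·33·36=39585 → min 8958.
Length 5: A₁..A₅: k=1: 0+8958+38·29·36=48630; k=2: 28652+6372+38·26·36=70592; k=3: 5568+3564+38·3·36=13236; k=4: 9330+0+38·33·36=54474 → min 13236.
Optimal order: ((A₁ × (A₂ × A₃)) × (A₄ × A₅)) with cost 13236.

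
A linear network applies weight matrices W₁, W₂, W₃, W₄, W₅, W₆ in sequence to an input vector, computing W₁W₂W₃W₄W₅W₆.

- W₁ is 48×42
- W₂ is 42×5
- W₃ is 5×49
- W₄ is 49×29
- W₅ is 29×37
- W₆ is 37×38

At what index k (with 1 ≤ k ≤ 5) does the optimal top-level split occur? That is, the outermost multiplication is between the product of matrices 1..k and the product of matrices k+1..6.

Adjacent pairs: W₁W₂ = 48·42·5 = 10080; W₂W₃ = 42·5·49 = 10290; W₃W₄ = 5·49·29 = 7105; W₄W₅ = 49·29·37 = 52577; W₅W₆ = 29·37·38 = 40774.
Length 3: W₁..W₃: k=1: 0+10290+48·42·49=109074; k=2: 10080+0+48·5·49=21840 → min 21840 | W₂..W₄: k=2: 0+7105+42·5·29=13195; k=3: 10290+0+42·49·29=69972 → min 13195 | W₃..W₅: k=3: 0+52577+5·49·37=61642; k=4: 7105+0+5·29·37=12470 → min 12470 | W₄..W₆: k=4: 0+40774+49·29·38=94772; k=5: 52577+0+49·37·38=121471 → min 94772.
Length 4: W₁..W₄: k=1: 0+13195+48·42·29=71659; k=2: 10080+7105+48·5·29=24145; k=3: 21840+0+48·49·29=90048 → min 24145 | W₂..W₅: k=2: 0+12470+42·5·37=20240; k=3: 10290+52577+42·49·37=139013; k=4: 13195+0+42·29·37=58261 → min 20240 | W₃..W₆: k=3: 0+94772+5·49·38=104082; k=4: 7105+40774+5·29·38=53389; k=5: 12470+0+5·37·38=19500 → min 19500.
Length 5: W₁..W₅: k=1: 0+20240+48·42·37=94832; k=2: 10080+12470+48·5·37=31430; k=3: 21840+52577+48·49·37=161441; k=4: 24145+0+48·29·37=75649 → min 31430 | W₂..W₆: k=2: 0+19500+42·5·38=27480; k=3: 10290+94772+42·49·38=183266; k=4: 13195+40774+42·29·38=100253; k=5: 20240+0+42·37·38=79292 → min 27480.
Top-level splits: k=1: (W₁..W₁)·(W₂..W₆) → 0+27480+48·42·38 = 104088; k=2: (W₁..W₂)·(W₃..W₆) → 10080+19500+48·5·38 = 38700; k=3: (W₁..W₃)·(W₄..W₆) → 21840+94772+48·49·38 = 205988; k=4: (W₁..W₄)·(W₅..W₆) → 24145+40774+48·29·38 = 117815; k=5: (W₁..W₅)·(W₆..W₆) → 31430+0+48·37·38 = 98918.
Best split is after W₂, i.e. k = 2.

2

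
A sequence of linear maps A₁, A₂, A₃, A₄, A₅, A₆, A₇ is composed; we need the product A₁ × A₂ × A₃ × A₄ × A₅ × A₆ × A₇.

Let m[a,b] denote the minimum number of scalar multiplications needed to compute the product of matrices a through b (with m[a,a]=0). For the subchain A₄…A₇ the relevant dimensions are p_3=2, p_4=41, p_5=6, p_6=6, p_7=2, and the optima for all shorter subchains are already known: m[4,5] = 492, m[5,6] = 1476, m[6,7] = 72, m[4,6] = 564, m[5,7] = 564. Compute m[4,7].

588

m[4,7] = min over k∈[4,6] of m[4,k]+m[k+1,7]+p_{3}·p_k·p_{7}.
k=4: 0 + 564 + 2·41·2 = 728; k=5: 492 + 72 + 2·6·2 = 588; k=6: 564 + 0 + 2·6·2 = 588.
Minimum: 588 at k=5.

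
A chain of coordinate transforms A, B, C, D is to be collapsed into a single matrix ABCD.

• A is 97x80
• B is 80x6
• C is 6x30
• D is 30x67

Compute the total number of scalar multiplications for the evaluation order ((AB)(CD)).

(AB): 97×80 by 80×6 → 97×6, cost 97·80·6 = 46560
(CD): 6×30 by 30×67 → 6×67, cost 6·30·67 = 12060
((AB)(CD)): 97×6 by 6×67 → 97×67, cost 97·6·67 = 38994; cumulative 97614
Total: 97614 scalar multiplications.

97614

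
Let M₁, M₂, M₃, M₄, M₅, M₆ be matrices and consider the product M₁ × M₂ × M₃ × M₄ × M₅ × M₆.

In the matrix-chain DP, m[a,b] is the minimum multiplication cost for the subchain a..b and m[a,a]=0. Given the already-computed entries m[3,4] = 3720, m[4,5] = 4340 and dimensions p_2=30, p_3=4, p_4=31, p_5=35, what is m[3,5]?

8540

m[3,5] = min over k∈[3,4] of m[3,k]+m[k+1,5]+p_{2}·p_k·p_{5}.
k=3: 0 + 4340 + 30·4·35 = 8540; k=4: 3720 + 0 + 30·31·35 = 36270.
Minimum: 8540 at k=3.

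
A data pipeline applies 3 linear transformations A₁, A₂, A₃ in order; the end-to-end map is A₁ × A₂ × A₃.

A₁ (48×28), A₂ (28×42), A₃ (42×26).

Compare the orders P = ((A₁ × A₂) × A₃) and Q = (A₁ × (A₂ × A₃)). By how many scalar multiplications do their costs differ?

43344

Order P = ((A₁ × A₂) × A₃): (A₁ × A₂): 48×28 by 28×42 → 48×42, cost 48·28·42 = 56448; ((A₁ × A₂) × A₃): 48×42 by 42×26 → 48×26, cost 48·42·26 = 52416; cumulative 108864. Total 108864.
Order Q = (A₁ × (A₂ × A₃)): (A₂ × A₃): 28×42 by 42×26 → 28×26, cost 28·42·26 = 30576; (A₁ × (A₂ × A₃)): 48×28 by 28×26 → 48×26, cost 48·28·26 = 34944; cumulative 65520. Total 65520.
Difference: |108864 − 65520| = 43344.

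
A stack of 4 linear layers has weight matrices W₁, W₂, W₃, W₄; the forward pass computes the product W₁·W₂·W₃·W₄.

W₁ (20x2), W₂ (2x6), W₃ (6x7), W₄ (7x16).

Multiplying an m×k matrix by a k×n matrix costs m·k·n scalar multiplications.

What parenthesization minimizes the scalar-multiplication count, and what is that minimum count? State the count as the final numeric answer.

948

Adjacent pairs: W₁W₂ = 20·2·6 = 240; W₂W₃ = 2·6·7 = 84; W₃W₄ = 6·7·16 = 672.
Length 3: W₁..W₃: k=1: 0+84+20·2·7=364; k=2: 240+0+20·6·7=1080 → min 364 | W₂..W₄: k=2: 0+672+2·6·16=864; k=3: 84+0+2·7·16=308 → min 308.
Length 4: W₁..W₄: k=1: 0+308+20·2·16=948; k=2: 240+672+20·6·16=2832; k=3: 364+0+20·7·16=2604 → min 948.
Optimal parenthesization: (W₁·((W₂·W₃)·W₄)) with cost 948.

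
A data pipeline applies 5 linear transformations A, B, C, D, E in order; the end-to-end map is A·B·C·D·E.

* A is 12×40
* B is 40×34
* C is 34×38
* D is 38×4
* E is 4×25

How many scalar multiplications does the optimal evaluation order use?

13728

Adjacent pairs: AB = 12·40·34 = 16320; BC = 40·34·38 = 51680; CD = 34·38·4 = 5168; DE = 38·4·25 = 3800.
Length 3: A..C: k=1: 0+51680+12·40·38=69920; k=2: 16320+0+12·34·38=31824 → min 31824 | B..D: k=2: 0+5168+40·34·4=10608; k=3: 51680+0+40·38·4=57760 → min 10608 | C..E: k=3: 0+3800+34·38·25=36100; k=4: 5168+0+34·4·25=8568 → min 8568.
Length 4: A..D: k=1: 0+10608+12·40·4=12528; k=2: 16320+5168+12·34·4=23120; k=3: 31824+0+12·38·4=33648 → min 12528 | B..E: k=2: 0+8568+40·34·25=42568; k=3: 51680+3800+40·38·25=93480; k=4: 10608+0+40·4·25=14608 → min 14608.
Length 5: A..E: k=1: 0+14608+12·40·25=26608; k=2: 16320+8568+12·34·25=35088; k=3: 31824+3800+12·38·25=47024; k=4: 12528+0+12·4·25=13728 → min 13728.
Optimal order: ((A·(B·(C·D)))·E) with cost 13728.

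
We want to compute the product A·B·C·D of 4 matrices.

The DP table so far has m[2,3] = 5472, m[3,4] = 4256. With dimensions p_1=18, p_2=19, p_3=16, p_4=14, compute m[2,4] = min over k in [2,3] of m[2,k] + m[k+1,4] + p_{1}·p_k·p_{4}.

m[2,4] = min over k∈[2,3] of m[2,k]+m[k+1,4]+p_{1}·p_k·p_{4}.
k=2: 0 + 4256 + 18·19·14 = 9044; k=3: 5472 + 0 + 18·16·14 = 9504.
Minimum: 9044 at k=2.

9044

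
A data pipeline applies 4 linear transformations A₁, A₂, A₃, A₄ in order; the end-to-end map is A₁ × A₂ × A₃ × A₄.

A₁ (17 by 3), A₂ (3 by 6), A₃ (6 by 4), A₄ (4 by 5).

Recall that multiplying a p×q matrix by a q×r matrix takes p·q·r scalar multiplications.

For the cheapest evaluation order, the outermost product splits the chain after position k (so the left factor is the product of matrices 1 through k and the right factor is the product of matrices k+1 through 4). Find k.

1

Adjacent pairs: A₁A₂ = 17·3·6 = 306; A₂A₃ = 3·6·4 = 72; A₃A₄ = 6·4·5 = 120.
Length 3: A₁..A₃: k=1: 0+72+17·3·4=276; k=2: 306+0+17·6·4=714 → min 276 | A₂..A₄: k=2: 0+120+3·6·5=210; k=3: 72+0+3·4·5=132 → min 132.
Top-level splits: k=1: (A₁..A₁)·(A₂..A₄) → 0+132+17·3·5 = 387; k=2: (A₁..A₂)·(A₃..A₄) → 306+120+17·6·5 = 936; k=3: (A₁..A₃)·(A₄..A₄) → 276+0+17·4·5 = 616.
Best split is after A₁, i.e. k = 1.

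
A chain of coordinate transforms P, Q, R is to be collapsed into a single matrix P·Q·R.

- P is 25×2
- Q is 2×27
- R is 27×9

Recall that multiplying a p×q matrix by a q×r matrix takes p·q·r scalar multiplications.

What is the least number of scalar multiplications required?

936

Order (P·(Q·R)): (Q·R): 2×27 by 27×9 → 2×9, cost 2·27·9 = 486; (P·(Q·R)): 25×2 by 2×9 → 25×9, cost 25·2·9 = 450; cumulative 936. Total 936.
Order ((P·Q)·R): (P·Q): 25×2 by 2×27 → 25×27, cost 25·2·27 = 1350; ((P·Q)·R): 25×27 by 27×9 → 25×9, cost 25·27·9 = 6075; cumulative 7425. Total 7425.
Minimum: 936.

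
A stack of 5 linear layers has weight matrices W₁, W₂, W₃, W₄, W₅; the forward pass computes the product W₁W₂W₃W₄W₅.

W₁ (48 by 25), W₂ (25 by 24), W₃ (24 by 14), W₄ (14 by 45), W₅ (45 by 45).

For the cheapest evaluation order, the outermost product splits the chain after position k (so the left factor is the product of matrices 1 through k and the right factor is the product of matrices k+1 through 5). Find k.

3

Adjacent pairs: W₁W₂ = 48·25·24 = 28800; W₂W₃ = 25·24·14 = 8400; W₃W₄ = 24·14·45 = 15120; W₄W₅ = 14·45·45 = 28350.
Length 3: W₁..W₃: k=1: 0+8400+48·25·14=25200; k=2: 28800+0+48·24·14=44928 → min 25200 | W₂..W₄: k=2: 0+15120+25·24·45=42120; k=3: 8400+0+25·14·45=24150 → min 24150 | W₃..W₅: k=3: 0+28350+24·14·45=43470; k=4: 15120+0+24·45·45=63720 → min 43470.
Length 4: W₁..W₄: k=1: 0+24150+48·25·45=78150; k=2: 28800+15120+48·24·45=95760; k=3: 25200+0+48·14·45=55440 → min 55440 | W₂..W₅: k=2: 0+43470+25·24·45=70470; k=3: 8400+28350+25·14·45=52500; k=4: 24150+0+25·45·45=74775 → min 52500.
Top-level splits: k=1: (W₁..W₁)·(W₂..W₅) → 0+52500+48·25·45 = 106500; k=2: (W₁..W₂)·(W₃..W₅) → 28800+43470+48·24·45 = 124110; k=3: (W₁..W₃)·(W₄..W₅) → 25200+28350+48·14·45 = 83790; k=4: (W₁..W₄)·(W₅..W₅) → 55440+0+48·45·45 = 152640.
Best split is after W₃, i.e. k = 3.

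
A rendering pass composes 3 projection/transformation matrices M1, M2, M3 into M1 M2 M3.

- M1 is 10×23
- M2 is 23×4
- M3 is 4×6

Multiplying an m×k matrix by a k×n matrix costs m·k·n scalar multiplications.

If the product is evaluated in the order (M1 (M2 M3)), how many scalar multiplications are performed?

(M2 M3): 23×4 by 4×6 → 23×6, cost 23·4·6 = 552
(M1 (M2 M3)): 10×23 by 23×6 → 10×6, cost 10·23·6 = 1380; cumulative 1932
Total: 1932 scalar multiplications.

1932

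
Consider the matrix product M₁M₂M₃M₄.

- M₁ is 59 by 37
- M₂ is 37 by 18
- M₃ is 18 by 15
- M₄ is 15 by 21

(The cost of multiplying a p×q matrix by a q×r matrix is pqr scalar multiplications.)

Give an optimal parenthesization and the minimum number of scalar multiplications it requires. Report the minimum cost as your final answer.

61320

Adjacent pairs: M₁M₂ = 59·37·18 = 39294; M₂M₃ = 37·18·15 = 9990; M₃M₄ = 18·15·21 = 5670.
Length 3: M₁..M₃: k=1: 0+9990+59·37·15=42735; k=2: 39294+0+59·18·15=55224 → min 42735 | M₂..M₄: k=2: 0+5670+37·18·21=19656; k=3: 9990+0+37·15·21=21645 → min 19656.
Length 4: M₁..M₄: k=1: 0+19656+59·37·21=65499; k=2: 39294+5670+59·18·21=67266; k=3: 42735+0+59·15·21=61320 → min 61320.
Optimal parenthesization: ((M₁(M₂M₃))M₄) with cost 61320.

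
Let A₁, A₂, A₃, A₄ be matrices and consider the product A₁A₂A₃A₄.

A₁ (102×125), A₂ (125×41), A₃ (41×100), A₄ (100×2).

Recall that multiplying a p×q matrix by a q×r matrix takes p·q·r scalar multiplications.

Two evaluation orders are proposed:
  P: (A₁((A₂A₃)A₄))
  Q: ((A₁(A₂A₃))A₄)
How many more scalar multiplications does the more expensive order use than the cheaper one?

1244900

Order P = (A₁((A₂A₃)A₄)): (A₂A₃): 125×41 by 41×100 → 125×100, cost 125·41·100 = 512500; ((A₂A₃)A₄): 125×100 by 100×2 → 125×2, cost 125·100·2 = 25000; cumulative 537500; (A₁((A₂A₃)A₄)): 102×125 by 125×2 → 102×2, cost 102·125·2 = 25500; cumulative 563000. Total 563000.
Order Q = ((A₁(A₂A₃))A₄): (A₂A₃): 125×41 by 41×100 → 125×100, cost 125·41·100 = 512500; (A₁(A₂A₃)): 102×125 by 125×100 → 102×100, cost 102·125·100 = 1275000; cumulative 1787500; ((A₁(A₂A₃))A₄): 102×100 by 100×2 → 102×2, cost 102·100·2 = 20400; cumulative 1807900. Total 1807900.
Difference: |563000 − 1807900| = 1244900.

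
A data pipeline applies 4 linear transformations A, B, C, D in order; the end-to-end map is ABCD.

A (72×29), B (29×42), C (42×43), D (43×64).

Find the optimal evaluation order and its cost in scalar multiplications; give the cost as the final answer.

265814

Adjacent pairs: AB = 72·29·42 = 87696; BC = 29·42·43 = 52374; CD = 42·43·64 = 115584.
Length 3: A..C: k=1: 0+52374+72·29·43=142158; k=2: 87696+0+72·42·43=217728 → min 142158 | B..D: k=2: 0+115584+29·42·64=193536; k=3: 52374+0+29·43·64=132182 → min 132182.
Length 4: A..D: k=1: 0+132182+72·29·64=265814; k=2: 87696+115584+72·42·64=396816; k=3: 142158+0+72·43·64=340302 → min 265814.
Optimal parenthesization: (A((BC)D)) with cost 265814.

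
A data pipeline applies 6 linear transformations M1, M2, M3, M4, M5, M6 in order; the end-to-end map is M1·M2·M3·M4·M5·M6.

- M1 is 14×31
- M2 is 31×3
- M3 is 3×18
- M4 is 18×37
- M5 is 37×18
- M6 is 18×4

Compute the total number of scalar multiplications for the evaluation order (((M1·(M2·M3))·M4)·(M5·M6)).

23546

(M2·M3): 31×3 by 3×18 → 31×18, cost 31·3·18 = 1674
(M1·(M2·M3)): 14×31 by 31×18 → 14×18, cost 14·31·18 = 7812; cumulative 9486
((M1·(M2·M3))·M4): 14×18 by 18×37 → 14×37, cost 14·18·37 = 9324; cumulative 18810
(M5·M6): 37×18 by 18×4 → 37×4, cost 37·18·4 = 2664
(((M1·(M2·M3))·M4)·(M5·M6)): 14×37 by 37×4 → 14×4, cost 14·37·4 = 2072; cumulative 23546
Total: 23546 scalar multiplications.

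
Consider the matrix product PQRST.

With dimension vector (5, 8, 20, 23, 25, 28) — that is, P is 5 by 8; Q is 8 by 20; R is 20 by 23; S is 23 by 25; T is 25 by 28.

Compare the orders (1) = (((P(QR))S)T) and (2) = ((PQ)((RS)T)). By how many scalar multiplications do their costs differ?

18125

Order (1) = (((P(QR))S)T): (QR): 8×20 by 20×23 → 8×23, cost 8·20·23 = 3680; (P(QR)): 5×8 by 8×23 → 5×23, cost 5·8·23 = 920; cumulative 4600; ((P(QR))S): 5×23 by 23×25 → 5×25, cost 5·23·25 = 2875; cumulative 7475; (((P(QR))S)T): 5×25 by 25×28 → 5×28, cost 5·25·28 = 3500; cumulative 10975. Total 10975.
Order (2) = ((PQ)((RS)T)): (PQ): 5×8 by 8×20 → 5×20, cost 5·8·20 = 800; (RS): 20×23 by 23×25 → 20×25, cost 20·23·25 = 11500; ((RS)T): 20×25 by 25×28 → 20×28, cost 20·25·28 = 14000; cumulative 25500; ((PQ)((RS)T)): 5×20 by 20×28 → 5×28, cost 5·20·28 = 2800; cumulative 29100. Total 29100.
Difference: |10975 − 29100| = 18125.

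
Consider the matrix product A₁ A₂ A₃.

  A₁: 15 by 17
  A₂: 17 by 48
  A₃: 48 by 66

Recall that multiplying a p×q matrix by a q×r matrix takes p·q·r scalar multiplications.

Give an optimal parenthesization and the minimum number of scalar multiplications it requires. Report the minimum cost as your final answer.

59760

(A₁ (A₂ A₃)): cost 70686.
((A₁ A₂) A₃): cost 59760.
Optimal: ((A₁ A₂) A₃) with cost 59760.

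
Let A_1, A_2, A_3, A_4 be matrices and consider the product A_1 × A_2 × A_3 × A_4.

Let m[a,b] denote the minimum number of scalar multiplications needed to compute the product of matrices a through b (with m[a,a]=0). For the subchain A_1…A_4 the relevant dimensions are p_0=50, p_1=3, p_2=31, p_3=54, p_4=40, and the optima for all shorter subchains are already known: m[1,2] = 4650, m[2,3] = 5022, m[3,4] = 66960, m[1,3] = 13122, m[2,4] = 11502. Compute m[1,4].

17502

m[1,4] = min over k∈[1,3] of m[1,k]+m[k+1,4]+p_{0}·p_k·p_{4}.
k=1: 0 + 11502 + 50·3·40 = 17502; k=2: 4650 + 66960 + 50·31·40 = 133610; k=3: 13122 + 0 + 50·54·40 = 121122.
Minimum: 17502 at k=1.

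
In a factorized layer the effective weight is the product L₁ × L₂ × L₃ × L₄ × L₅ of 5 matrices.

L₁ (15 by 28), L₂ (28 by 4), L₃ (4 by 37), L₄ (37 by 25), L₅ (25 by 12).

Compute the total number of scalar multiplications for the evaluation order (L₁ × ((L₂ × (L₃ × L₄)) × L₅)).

19940

(L₃ × L₄): 4×37 by 37×25 → 4×25, cost 4·37·25 = 3700
(L₂ × (L₃ × L₄)): 28×4 by 4×25 → 28×25, cost 28·4·25 = 2800; cumulative 6500
((L₂ × (L₃ × L₄)) × L₅): 28×25 by 25×12 → 28×12, cost 28·25·12 = 8400; cumulative 14900
(L₁ × ((L₂ × (L₃ × L₄)) × L₅)): 15×28 by 28×12 → 15×12, cost 15·28·12 = 5040; cumulative 19940
Total: 19940 scalar multiplications.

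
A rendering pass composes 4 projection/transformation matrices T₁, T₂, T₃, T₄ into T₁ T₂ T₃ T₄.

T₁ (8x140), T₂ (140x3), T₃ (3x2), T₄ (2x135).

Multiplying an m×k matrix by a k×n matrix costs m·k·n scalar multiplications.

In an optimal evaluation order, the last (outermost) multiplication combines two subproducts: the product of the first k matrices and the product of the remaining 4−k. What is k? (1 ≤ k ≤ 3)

Adjacent pairs: T₁T₂ = 8·140·3 = 3360; T₂T₃ = 140·3·2 = 840; T₃T₄ = 3·2·135 = 810.
Length 3: T₁..T₃: k=1: 0+840+8·140·2=3080; k=2: 3360+0+8·3·2=3408 → min 3080 | T₂..T₄: k=2: 0+810+140·3·135=57510; k=3: 840+0+140·2·135=38640 → min 38640.
Top-level splits: k=1: (T₁..T₁)·(T₂..T₄) → 0+38640+8·140·135 = 189840; k=2: (T₁..T₂)·(T₃..T₄) → 3360+810+8·3·135 = 7410; k=3: (T₁..T₃)·(T₄..T₄) → 3080+0+8·2·135 = 5240.
Best split is after T₃, i.e. k = 3.

3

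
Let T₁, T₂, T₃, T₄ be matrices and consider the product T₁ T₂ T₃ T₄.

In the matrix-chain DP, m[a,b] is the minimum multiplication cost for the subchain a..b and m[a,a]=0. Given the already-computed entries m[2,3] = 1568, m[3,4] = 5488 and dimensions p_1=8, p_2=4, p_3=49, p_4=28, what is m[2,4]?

6384

m[2,4] = min over k∈[2,3] of m[2,k]+m[k+1,4]+p_{1}·p_k·p_{4}.
k=2: 0 + 5488 + 8·4·28 = 6384; k=3: 1568 + 0 + 8·49·28 = 12544.
Minimum: 6384 at k=2.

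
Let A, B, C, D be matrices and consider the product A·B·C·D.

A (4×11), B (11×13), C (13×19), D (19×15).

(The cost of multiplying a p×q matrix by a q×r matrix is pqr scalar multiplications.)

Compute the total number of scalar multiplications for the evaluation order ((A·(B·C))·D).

4693

(B·C): 11×13 by 13×19 → 11×19, cost 11·13·19 = 2717
(A·(B·C)): 4×11 by 11×19 → 4×19, cost 4·11·19 = 836; cumulative 3553
((A·(B·C))·D): 4×19 by 19×15 → 4×15, cost 4·19·15 = 1140; cumulative 4693
Total: 4693 scalar multiplications.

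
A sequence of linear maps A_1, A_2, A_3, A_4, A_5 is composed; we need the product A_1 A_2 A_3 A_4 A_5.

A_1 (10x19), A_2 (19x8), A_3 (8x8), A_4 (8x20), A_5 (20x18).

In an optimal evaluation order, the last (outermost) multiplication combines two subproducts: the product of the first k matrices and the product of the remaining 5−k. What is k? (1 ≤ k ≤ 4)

3

Adjacent pairs: A_1A_2 = 10·19·8 = 1520; A_2A_3 = 19·8·8 = 1216; A_3A_4 = 8·8·20 = 1280; A_4A_5 = 8·20·18 = 2880.
Length 3: A_1..A_3: k=1: 0+1216+10·19·8=2736; k=2: 1520+0+10·8·8=2160 → min 2160 | A_2..A_4: k=2: 0+1280+19·8·20=4320; k=3: 1216+0+19·8·20=4256 → min 4256 | A_3..A_5: k=3: 0+2880+8·8·18=4032; k=4: 1280+0+8·20·18=4160 → min 4032.
Length 4: A_1..A_4: k=1: 0+4256+10·19·20=8056; k=2: 1520+1280+10·8·20=4400; k=3: 2160+0+10·8·20=3760 → min 3760 | A_2..A_5: k=2: 0+4032+19·8·18=6768; k=3: 1216+2880+19·8·18=6832; k=4: 4256+0+19·20·18=11096 → min 6768.
Top-level splits: k=1: (A_1..A_1)·(A_2..A_5) → 0+6768+10·19·18 = 10188; k=2: (A_1..A_2)·(A_3..A_5) → 1520+4032+10·8·18 = 6992; k=3: (A_1..A_3)·(A_4..A_5) → 2160+2880+10·8·18 = 6480; k=4: (A_1..A_4)·(A_5..A_5) → 3760+0+10·20·18 = 7360.
Best split is after A_3, i.e. k = 3.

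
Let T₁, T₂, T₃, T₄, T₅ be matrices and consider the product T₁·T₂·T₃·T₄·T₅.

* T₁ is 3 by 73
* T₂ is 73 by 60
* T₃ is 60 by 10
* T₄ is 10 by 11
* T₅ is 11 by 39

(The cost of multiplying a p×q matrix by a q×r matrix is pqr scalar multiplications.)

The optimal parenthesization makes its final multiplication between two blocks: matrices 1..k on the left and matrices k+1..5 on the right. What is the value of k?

Adjacent pairs: T₁T₂ = 3·73·60 = 13140; T₂T₃ = 73·60·10 = 43800; T₃T₄ = 60·10·11 = 6600; T₄T₅ = 10·11·39 = 4290.
Length 3: T₁..T₃: k=1: 0+43800+3·73·10=45990; k=2: 13140+0+3·60·10=14940 → min 14940 | T₂..T₄: k=2: 0+6600+73·60·11=54780; k=3: 43800+0+73·10·11=51830 → min 51830 | T₃..T₅: k=3: 0+4290+60·10·39=27690; k=4: 6600+0+60·11·39=32340 → min 27690.
Length 4: T₁..T₄: k=1: 0+51830+3·73·11=54239; k=2: 13140+6600+3·60·11=21720; k=3: 14940+0+3·10·11=15270 → min 15270 | T₂..T₅: k=2: 0+27690+73·60·39=198510; k=3: 43800+4290+73·10·39=76560; k=4: 51830+0+73·11·39=83147 → min 76560.
Top-level splits: k=1: (T₁..T₁)·(T₂..T₅) → 0+76560+3·73·39 = 85101; k=2: (T₁..T₂)·(T₃..T₅) → 13140+27690+3·60·39 = 47850; k=3: (T₁..T₃)·(T₄..T₅) → 14940+4290+3·10·39 = 20400; k=4: (T₁..T₄)·(T₅..T₅) → 15270+0+3·11·39 = 16557.
Best split is after T₄, i.e. k = 4.

4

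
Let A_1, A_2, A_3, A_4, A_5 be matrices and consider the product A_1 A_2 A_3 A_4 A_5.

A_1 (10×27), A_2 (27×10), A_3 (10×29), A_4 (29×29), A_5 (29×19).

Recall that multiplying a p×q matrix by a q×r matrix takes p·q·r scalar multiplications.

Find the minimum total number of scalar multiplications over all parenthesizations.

Adjacent pairs: A_1A_2 = 10·27·10 = 2700; A_2A_3 = 27·10·29 = 7830; A_3A_4 = 10·29·29 = 8410; A_4A_5 = 29·29·19 = 15979.
Length 3: A_1..A_3: k=1: 0+7830+10·27·29=15660; k=2: 2700+0+10·10·29=5600 → min 5600 | A_2..A_4: k=2: 0+8410+27·10·29=16240; k=3: 7830+0+27·29·29=30537 → min 16240 | A_3..A_5: k=3: 0+15979+10·29·19=21489; k=4: 8410+0+10·29·19=13920 → min 13920.
Length 4: A_1..A_4: k=1: 0+16240+10·27·29=24070; k=2: 2700+8410+10·10·29=14010; k=3: 5600+0+10·29·29=14010 → min 14010 | A_2..A_5: k=2: 0+13920+27·10·19=19050; k=3: 7830+15979+27·29·19=38686; k=4: 16240+0+27·29·19=31117 → min 19050.
Length 5: A_1..A_5: k=1: 0+19050+10·27·19=24180; k=2: 2700+13920+10·10·19=18520; k=3: 5600+15979+10·29·19=27089; k=4: 14010+0+10·29·19=19520 → min 18520.
Optimal order: ((A_1 A_2) ((A_3 A_4) A_5)) with cost 18520.

18520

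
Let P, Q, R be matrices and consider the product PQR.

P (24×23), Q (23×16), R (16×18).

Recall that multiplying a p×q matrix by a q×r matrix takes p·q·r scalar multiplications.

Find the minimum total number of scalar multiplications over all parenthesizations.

15744

Order (P(QR)): (QR): 23×16 by 16×18 → 23×18, cost 23·16·18 = 6624; (P(QR)): 24×23 by 23×18 → 24×18, cost 24·23·18 = 9936; cumulative 16560. Total 16560.
Order ((PQ)R): (PQ): 24×23 by 23×16 → 24×16, cost 24·23·16 = 8832; ((PQ)R): 24×16 by 16×18 → 24×18, cost 24·16·18 = 6912; cumulative 15744. Total 15744.
Minimum: 15744.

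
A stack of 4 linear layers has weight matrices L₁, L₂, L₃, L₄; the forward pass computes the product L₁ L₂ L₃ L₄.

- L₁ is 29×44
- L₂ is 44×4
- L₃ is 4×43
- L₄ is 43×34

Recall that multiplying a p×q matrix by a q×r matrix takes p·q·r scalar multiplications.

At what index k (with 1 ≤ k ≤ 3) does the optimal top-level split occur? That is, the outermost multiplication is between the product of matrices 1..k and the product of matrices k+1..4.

Adjacent pairs: L₁L₂ = 29·44·4 = 5104; L₂L₃ = 44·4·43 = 7568; L₃L₄ = 4·43·34 = 5848.
Length 3: L₁..L₃: k=1: 0+7568+29·44·43=62436; k=2: 5104+0+29·4·43=10092 → min 10092 | L₂..L₄: k=2: 0+5848+44·4·34=11832; k=3: 7568+0+44·43·34=71896 → min 11832.
Top-level splits: k=1: (L₁..L₁)·(L₂..L₄) → 0+11832+29·44·34 = 55216; k=2: (L₁..L₂)·(L₃..L₄) → 5104+5848+29·4·34 = 14896; k=3: (L₁..L₃)·(L₄..L₄) → 10092+0+29·43·34 = 52490.
Best split is after L₂, i.e. k = 2.

2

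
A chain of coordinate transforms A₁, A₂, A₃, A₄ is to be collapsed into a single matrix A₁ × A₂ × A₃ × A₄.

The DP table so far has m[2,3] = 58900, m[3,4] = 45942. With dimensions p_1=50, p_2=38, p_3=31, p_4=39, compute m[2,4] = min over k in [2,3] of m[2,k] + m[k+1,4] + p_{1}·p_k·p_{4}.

119350

m[2,4] = min over k∈[2,3] of m[2,k]+m[k+1,4]+p_{1}·p_k·p_{4}.
k=2: 0 + 45942 + 50·38·39 = 120042; k=3: 58900 + 0 + 50·31·39 = 119350.
Minimum: 119350 at k=3.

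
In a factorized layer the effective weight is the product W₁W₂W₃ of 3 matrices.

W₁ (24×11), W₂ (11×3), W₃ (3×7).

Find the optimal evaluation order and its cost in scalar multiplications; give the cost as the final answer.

1296

(W₁(W₂W₃)): cost 2079.
((W₁W₂)W₃): cost 1296.
Optimal: ((W₁W₂)W₃) with cost 1296.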